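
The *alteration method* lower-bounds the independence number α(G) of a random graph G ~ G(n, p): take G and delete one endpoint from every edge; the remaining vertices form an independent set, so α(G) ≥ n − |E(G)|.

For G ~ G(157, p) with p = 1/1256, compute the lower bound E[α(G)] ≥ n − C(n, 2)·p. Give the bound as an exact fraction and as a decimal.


E[|E(G)|] = C(157, 2)·p = 12246 · (1/1256) = 39/4.
E[α(G)] ≥ n − E[|E(G)|] = 157 − 39/4 = 589/4.
Numerically: ≈ 147.250000.
(This is only a lower bound; the true E[α(G)] may be larger.)

E[α(G)] ≥ 589/4 ≈ 147.250000.


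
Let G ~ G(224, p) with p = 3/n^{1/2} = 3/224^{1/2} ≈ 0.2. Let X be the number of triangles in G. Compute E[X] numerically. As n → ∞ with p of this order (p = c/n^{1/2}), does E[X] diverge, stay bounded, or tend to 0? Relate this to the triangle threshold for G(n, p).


Number of potential triangles: C(224, 3) = 1848224.
Each occurs with probability p³ ≈ (0.2)³ ≈ 8.05363e-03.
By linearity: E[X] = C(224, 3)·p³ ≈ 1848224 · 8.05363e-03 ≈ 14884.914.
Since α = 1/2 < 1, p = c/n^{1/2} ≫ 1/n is above the triangle threshold p ~ 1/n. Asymptotically E[X] ~ (c³/6)·n^{3(1−α)} = (3³/6)·n^{1.5} → ∞; triangles are abundant w.h.p.

E[X] ≈ 14884.914; in regime p = Θ(1/n^{1/2}) E[X] diverges (above the triangle threshold p ~ 1/n).


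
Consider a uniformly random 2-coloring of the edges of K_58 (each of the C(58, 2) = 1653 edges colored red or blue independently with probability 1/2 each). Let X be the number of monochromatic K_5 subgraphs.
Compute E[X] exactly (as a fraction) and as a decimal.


Let X = Σ_S X_S over the C(58, 5) = 4582116 subsets S of size 5, where X_S = 1 if the K_5 on S is monochromatic.
For a fixed S, the K_5 on S has C(5, 2) = 10 edges. P[all 10 edges red] = (1/2)^10, and likewise for blue, so P[monochromatic] = 2·(1/2)^10 = 2^{1 − 10} = 1/512.
By linearity: E[X] = C(58, 5) · 2^{1 − 10} = 4582116 · 1/512 = 1145529/128.
Numerically: E[X] ≈ 8949.4453.

E[X] = C(58,5)·2^(1−C(5,2)) = 1145529/128 ≈ 8949.4453.


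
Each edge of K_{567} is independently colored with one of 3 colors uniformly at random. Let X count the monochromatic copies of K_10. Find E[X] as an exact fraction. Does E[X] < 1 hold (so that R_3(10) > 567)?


E[X] = C(567, 10) · 3^{1 − 45} = 873787071273467749398 · 3^{−44} = 873787071273467749398/984770902183611232881.
As a reduced fraction: E[X] = 10787494707079848758/12157665459056928801 ≈ 0.88730.
Is E[X] < 1? YES.
Since E[X] < 1, there exists a 3-coloring of K_{567} with no monochromatic K_10; hence R_3(10) > 567.

E[X] = 10787494707079848758/12157665459056928801 ≈ 0.88730; E[X] < 1, so R_3(10) > 567.


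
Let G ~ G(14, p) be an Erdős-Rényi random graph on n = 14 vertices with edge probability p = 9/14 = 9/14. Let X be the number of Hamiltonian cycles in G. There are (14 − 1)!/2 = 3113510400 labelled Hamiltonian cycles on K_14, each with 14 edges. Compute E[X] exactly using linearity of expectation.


K_14 has (14 − 1)!/2 = 3113510400 labelled Hamiltonian cycles.
For each such Hamiltonian cycle H, let X_H = 1 if all 14 edges of H are present in G. Then P[X_H = 1] = p^{14} = (9/14)^{14} = 22876792454961/11112006825558016.
By linearity of expectation: E[X] = Σ_H E[X_H] = 3113510400 · p^{14} = 3113510400 · 22876792454961/11112006825558016 = 19873641525435994725/3100448333024.
Numerically: E[X] ≈ 6.41e+06.

E[X] = 3113510400 · (9/14)^{14} = 19873641525435994725/3100448333024 ≈ 6.41e+06.


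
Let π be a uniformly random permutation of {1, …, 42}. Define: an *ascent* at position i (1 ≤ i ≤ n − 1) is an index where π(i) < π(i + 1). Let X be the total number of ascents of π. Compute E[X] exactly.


Write X = Σ X_I over i = 1, …, 41, with X_I the indicator of one ascent.
There are 41 indicators.
For each fixed i, the pair (π(i), π(i+1)) is a uniformly random ordered pair of distinct values from {1, …, 42}; by symmetry P[π(i) < π(i+1)] = 1/2.
By linearity: E[X] = 41 · (1/2) = (42 − 1) · (1/2) = 41/2 ≈ 20.500.

E[X] = 41/2 = 20.500.


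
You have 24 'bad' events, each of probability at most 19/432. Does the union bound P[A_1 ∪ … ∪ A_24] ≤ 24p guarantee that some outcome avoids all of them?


Union bound: P[∪_{i=1}^{24} A_i] ≤ Σ_i P[A_i] ≤ 24·p = 24·(19/432) = 19/18.
Numerically: 19/18 ≈ 1.056.
Is 19/18 < 1? NO.
Since the bound 19/18 is ≥ 1, the union bound is uninformative here; it does NOT by itself certify existence.

24·p = 19/18 ≈ 1.056; existence NOT certified by the union bound.


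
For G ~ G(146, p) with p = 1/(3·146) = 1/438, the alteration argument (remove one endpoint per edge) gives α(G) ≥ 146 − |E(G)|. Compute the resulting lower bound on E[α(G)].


E[|E(G)|] = C(146, 2)·p = 10585 · (1/438) = 145/6.
E[α(G)] ≥ n − E[|E(G)|] = 146 − 145/6 = 731/6.
Numerically: ≈ 121.833333.
(This is only a lower bound; the true E[α(G)] may be larger.)

E[α(G)] ≥ 731/6 ≈ 121.833333.


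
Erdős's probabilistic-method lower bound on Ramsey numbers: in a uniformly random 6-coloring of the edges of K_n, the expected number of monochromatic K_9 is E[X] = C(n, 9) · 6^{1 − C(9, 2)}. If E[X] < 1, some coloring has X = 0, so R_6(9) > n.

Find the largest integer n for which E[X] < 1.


We need C(n, 9) · 6^{1 − 36} < 1, i.e. C(n, 9) < 6^{36 − 1} = 1719070799748422591028658176.
Check values of n near the boundary:
  n = 4406: C(4406, 9) = 1710356485221788389505285700; 1710356485221788389505285700 < 1719070799748422591028658176? YES
  n = 4407: C(4407, 9) = 1713856532599459170657070050; 1713856532599459170657070050 < 1719070799748422591028658176? YES
  n = 4408: C(4408, 9) = 1717362945146264156457459600; 1717362945146264156457459600 < 1719070799748422591028658176? YES
  n = 4409: C(4409, 9) = 1720875732988608787686577131; 1720875732988608787686577131 < 1719070799748422591028658176? NO
  n = 4410: C(4410, 9) = 1724394906266704102180823710; 1724394906266704102180823710 < 1719070799748422591028658176? NO
  n = 4411: C(4411, 9) = 1727920475134582415883601405; 1727920475134582415883601405 < 1719070799748422591028658176? NO
The largest n with C(n, 9) < 1719070799748422591028658176 is n = 4408 (where E[X] = 35778394690547169926197075/35813974994758803979763712 ≈ 0.999007). Hence R_6(9) > 4408, i.e. R_6(9) ≥ 4409.

Largest n = 4408; hence R_6(9) > 4408.


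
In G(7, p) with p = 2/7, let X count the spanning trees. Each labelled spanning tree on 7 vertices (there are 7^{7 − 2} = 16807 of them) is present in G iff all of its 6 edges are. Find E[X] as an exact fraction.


K_7 has 7^{7 − 2} = 16807 labelled spanning trees.
For each such spanning tree H, let X_H = 1 if all 6 edges of H are present in G. Then P[X_H = 1] = p^{6} = (2/7)^{6} = 64/117649.
Summing the indicators: E[X] = Σ_H E[X_H] = 16807 · p^{6} = 16807 · 64/117649 = 64/7.
Numerically: E[X] ≈ 9.14.

E[X] = 16807 · (2/7)^{6} = 64/7 ≈ 9.14.


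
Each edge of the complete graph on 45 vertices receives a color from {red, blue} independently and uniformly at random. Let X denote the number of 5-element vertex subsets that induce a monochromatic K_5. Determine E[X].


Let X = Σ_S X_S over the C(45, 5) = 1221759 subsets S of size 5, where X_S = 1 if the K_5 on S is monochromatic.
For a fixed S, the K_5 on S has C(5, 2) = 10 edges. P[all 10 edges red] = (1/2)^10, and likewise for blue, so P[monochromatic] = 2·(1/2)^10 = 2^{1 − 10} = 1/512.
By linearity: E[X] = C(45, 5) · 2^{1 − 10} = 1221759 · 1/512 = 1221759/512.
Numerically: E[X] ≈ 2386.24805.

E[X] = C(45,5)·2^(1−C(5,2)) = 1221759/512 ≈ 2386.24805.


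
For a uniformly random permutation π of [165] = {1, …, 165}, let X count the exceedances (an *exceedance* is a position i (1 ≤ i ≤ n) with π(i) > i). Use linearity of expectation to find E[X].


Write X = Σ_{i=1}^{165} X_i, where X_i = 1_{π(i) > i}.
For each fixed i, π(i) is uniform over {1, …, 165} (marginal of a uniform permutation), so P[π(i) > i] = (n − i)/n. Summing: Σ_{i=1}^{165} (n − i)/n = (0 + 1 + … + 164)/165 = 165(165 − 1)/(2·165) = (165 − 1)/2.
Hence E[X] = Σ_{i=1}^{165} (165 − i)/165 = 82 ≈ 82.000000.

E[X] = 82 = 82.000000.


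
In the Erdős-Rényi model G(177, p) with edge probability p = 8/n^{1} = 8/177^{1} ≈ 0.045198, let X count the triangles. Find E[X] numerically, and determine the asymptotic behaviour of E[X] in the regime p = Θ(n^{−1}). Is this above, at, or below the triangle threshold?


Number of potential triangles: C(177, 3) = 908600.
Each occurs with probability p³ ≈ (0.045198)³ ≈ 9.2331558e-05.
By linearity: E[X] = C(177, 3)·p³ ≈ 908600 · 9.2331558e-05 ≈ 83.89245.
Here α = 1, so p = 8/n is exactly at the triangle threshold p ~ 1/n. Asymptotically E[X] → c³/6 = 8³/6 = 256/3 ≈ 85.33333, a bounded constant. In this regime the triangle count is asymptotically Poisson(c³/6).

E[X] ≈ 83.89245; in regime p = Θ(1/n^{1}) E[X] stays bounded (at the triangle threshold p ~ 1/n).


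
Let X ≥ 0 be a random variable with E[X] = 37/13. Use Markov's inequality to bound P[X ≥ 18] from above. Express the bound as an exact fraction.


μ = E[X] = 37/13, a = 18.
Markov: P[X ≥ 18] ≤ μ/a = (37/13)/18 = 37/234.
Numerically: ≈ 0.158120.
(Since a = 18 > μ = 2.846154, the bound 37/234 is < 1 and informative.)

P[X ≥ 18] ≤ 37/234 ≈ 0.158120.


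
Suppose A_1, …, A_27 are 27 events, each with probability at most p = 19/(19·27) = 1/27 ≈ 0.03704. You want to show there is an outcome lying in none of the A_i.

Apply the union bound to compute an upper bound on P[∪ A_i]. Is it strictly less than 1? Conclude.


Union bound: P[∪_{i=1}^{27} A_i] ≤ Σ_i P[A_i] ≤ 27·p = 27·(1/27) = 1.
Numerically: 1 ≈ 1.00000.
Is 1 < 1? NO.
Since the bound 1 is ≥ 1, the union bound is uninformative here; it does NOT by itself certify existence.

27·p = 1 ≈ 1.00000; existence NOT certified by the union bound.


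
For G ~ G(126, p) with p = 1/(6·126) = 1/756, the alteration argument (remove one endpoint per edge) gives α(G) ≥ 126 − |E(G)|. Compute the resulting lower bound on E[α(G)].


E[|E(G)|] = C(126, 2)·p = 7875 · (1/756) = 125/12.
E[α(G)] ≥ n − E[|E(G)|] = 126 − 125/12 = 1387/12.
Numerically: ≈ 115.58333.
(This is only a lower bound; the true E[α(G)] may be larger.)

E[α(G)] ≥ 1387/12 ≈ 115.58333.


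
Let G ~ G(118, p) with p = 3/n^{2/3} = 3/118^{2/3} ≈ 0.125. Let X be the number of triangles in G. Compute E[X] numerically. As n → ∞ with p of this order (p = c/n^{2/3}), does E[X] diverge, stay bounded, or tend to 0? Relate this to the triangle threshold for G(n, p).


Number of potential triangles: C(118, 3) = 266916.
Each occurs with probability p³ ≈ (0.125)³ ≈ 1.93910e-03.
By linearity: E[X] = C(118, 3)·p³ ≈ 266916 · 1.93910e-03 ≈ 517.576.
Since α = 2/3 < 1, p = c/n^{2/3} ≫ 1/n is above the triangle threshold p ~ 1/n. Asymptotically E[X] ~ (c³/6)·n^{3(1−α)} = (3³/6)·n^{1} → ∞; triangles are abundant w.h.p.

E[X] ≈ 517.576; in regime p = Θ(1/n^{2/3}) E[X] diverges (above the triangle threshold p ~ 1/n).


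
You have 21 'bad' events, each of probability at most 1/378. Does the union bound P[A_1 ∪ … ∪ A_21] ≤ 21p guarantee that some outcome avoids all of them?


Union bound: P[∪_{i=1}^{21} A_i] ≤ Σ_i P[A_i] ≤ 21·p = 21·(1/378) = 1/18.
Numerically: 1/18 ≈ 0.0556.
Is 1/18 < 1? YES.
Since P[∪ A_i] ≤ 1/18 < 1, the complement has P[∩ A_i^c] ≥ 1 − 1/18 = 17/18 > 0, so some outcome avoids every A_i.

21·p = 1/18 ≈ 0.0556; existence CERTIFIED by the union bound.


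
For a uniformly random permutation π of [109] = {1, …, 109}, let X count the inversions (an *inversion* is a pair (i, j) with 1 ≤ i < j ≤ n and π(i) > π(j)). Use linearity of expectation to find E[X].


Write X = Σ X_I over the C(109, 2) = 5886 pairs i < j, with X_I the indicator of one inversion.
There are 5886 indicators.
For each fixed pair i < j, the values π(i) and π(j) are two distinct elements of {1, …, 109} in uniformly random order; by symmetry P[π(i) > π(j)] = 1/2.
By linearity: E[X] = 5886 · (1/2) = C(109, 2) · (1/2) = 5886/2 = 2943 ≈ 2943.0000.

E[X] = 2943 = 2943.0000.


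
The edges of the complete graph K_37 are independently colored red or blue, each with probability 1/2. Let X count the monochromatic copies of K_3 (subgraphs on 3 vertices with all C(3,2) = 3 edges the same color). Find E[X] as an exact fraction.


Let X = Σ_S X_S over the C(37, 3) = 7770 subsets S of size 3, where X_S = 1 if the K_3 on S is monochromatic.
For a fixed S, the K_3 on S has C(3, 2) = 3 edges. P[all 3 edges red] = (1/2)^3, and likewise for blue, so P[monochromatic] = 2·(1/2)^3 = 2^{1 − 3} = 1/4.
Summing: E[X] = C(37, 3) · 2^{1 − 3} = 7770 · 1/4 = 3885/2.
Numerically: E[X] ≈ 1942.50000.

E[X] = C(37,3)·2^(1−C(3,2)) = 3885/2 ≈ 1942.50000.


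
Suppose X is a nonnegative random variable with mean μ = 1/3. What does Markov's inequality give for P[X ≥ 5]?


μ = E[X] = 1/3, a = 5.
Markov: P[X ≥ 5] ≤ μ/a = (1/3)/5 = 1/15.
Numerically: ≈ 0.06667.
(Since a = 5 > μ = 0.33333, the bound 1/15 is < 1 and informative.)

P[X ≥ 5] ≤ 1/15 ≈ 0.06667.


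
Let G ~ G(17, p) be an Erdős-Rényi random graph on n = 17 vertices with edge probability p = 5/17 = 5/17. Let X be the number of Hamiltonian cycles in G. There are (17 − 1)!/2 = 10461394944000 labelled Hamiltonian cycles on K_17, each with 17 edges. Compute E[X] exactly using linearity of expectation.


K_17 has (17 − 1)!/2 = 10461394944000 labelled Hamiltonian cycles.
For each such Hamiltonian cycle H, let X_H = 1 if all 17 edges of H are present in G. Then P[X_H = 1] = p^{17} = (5/17)^{17} = 762939453125/827240261886336764177.
By linearity: E[X] = Σ_H E[X_H] = 10461394944000 · p^{17} = 10461394944000 · 762939453125/827240261886336764177 = 7981410937500000000000000/827240261886336764177.
Numerically: E[X] ≈ 9648.24.

E[X] = 10461394944000 · (5/17)^{17} = 7981410937500000000000000/827240261886336764177 ≈ 9648.24.


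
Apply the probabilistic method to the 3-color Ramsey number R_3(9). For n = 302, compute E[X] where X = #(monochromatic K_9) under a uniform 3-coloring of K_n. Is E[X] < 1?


E[X] = C(302, 9) · 3^{1 − 36} = 51054804739588650 · 3^{−35} = 51054804739588650/50031545098999707.
As a reduced fraction: E[X] = 17018268246529550/16677181699666569 ≈ 1.0204523.
Is E[X] < 1? NO.
Since E[X] ≥ 1, the first-moment bound is inconclusive at n = 302; it does NOT by itself certify R_3(9) > 302.

E[X] = 17018268246529550/16677181699666569 ≈ 1.0204523; E[X] ≥ 1; first-moment method inconclusive here.


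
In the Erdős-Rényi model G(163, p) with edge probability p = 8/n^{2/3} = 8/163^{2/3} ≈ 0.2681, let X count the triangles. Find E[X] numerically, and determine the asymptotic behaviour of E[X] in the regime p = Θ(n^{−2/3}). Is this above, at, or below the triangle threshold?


Number of potential triangles: C(163, 3) = 708561.
Each occurs with probability p³ ≈ (0.2681)³ ≈ 1.927058e-02.
By linearity: E[X] = C(163, 3)·p³ ≈ 708561 · 1.927058e-02 ≈ 13654.3804.
Since α = 2/3 < 1, p = c/n^{2/3} ≫ 1/n is above the triangle threshold p ~ 1/n. Asymptotically E[X] ~ (c³/6)·n^{3(1−α)} = (8³/6)·n^{1} → ∞; triangles are abundant w.h.p.

E[X] ≈ 13654.3804; in regime p = Θ(1/n^{2/3}) E[X] diverges (above the triangle threshold p ~ 1/n).


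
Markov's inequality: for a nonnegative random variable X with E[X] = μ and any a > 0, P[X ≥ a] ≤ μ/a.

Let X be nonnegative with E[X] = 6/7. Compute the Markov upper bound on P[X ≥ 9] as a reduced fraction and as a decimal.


μ = E[X] = 6/7, a = 9.
Markov: P[X ≥ 9] ≤ μ/a = (6/7)/9 = 2/21.
Numerically: ≈ 0.09524.
(Since a = 9 > μ = 0.85714, the bound 2/21 is < 1 and informative.)

P[X ≥ 9] ≤ 2/21 ≈ 0.09524.


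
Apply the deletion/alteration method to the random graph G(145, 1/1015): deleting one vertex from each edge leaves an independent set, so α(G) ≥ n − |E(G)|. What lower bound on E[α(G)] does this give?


E[|E(G)|] = C(145, 2)·p = 10440 · (1/1015) = 72/7.
E[α(G)] ≥ n − E[|E(G)|] = 145 − 72/7 = 943/7.
Numerically: ≈ 134.7143.
(This is only a lower bound; the true E[α(G)] may be larger.)

E[α(G)] ≥ 943/7 ≈ 134.7143.


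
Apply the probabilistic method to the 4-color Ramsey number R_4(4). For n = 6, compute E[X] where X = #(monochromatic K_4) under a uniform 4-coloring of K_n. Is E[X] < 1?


E[X] = C(6, 4) · 4^{1 − 6} = 15 · 4^{−5} = 15/1024.
As a reduced fraction: E[X] = 15/1024 ≈ 0.0146.
Is E[X] < 1? YES.
Since E[X] < 1, there exists a 4-coloring of K_{6} with no monochromatic K_4; hence R_4(4) > 6.

E[X] = 15/1024 ≈ 0.0146; E[X] < 1, so R_4(4) > 6.


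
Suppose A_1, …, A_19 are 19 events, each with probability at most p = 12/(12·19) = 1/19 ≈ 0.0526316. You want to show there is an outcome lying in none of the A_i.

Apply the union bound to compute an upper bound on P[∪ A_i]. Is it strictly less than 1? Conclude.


Union bound: P[∪_{i=1}^{19} A_i] ≤ Σ_i P[A_i] ≤ 19·p = 19·(1/19) = 1.
Numerically: 1 ≈ 1.0000000.
Is 1 < 1? NO.
Since the bound 1 is ≥ 1, the union bound is uninformative here; it does NOT by itself certify existence.

19·p = 1 ≈ 1.0000000; existence NOT certified by the union bound.


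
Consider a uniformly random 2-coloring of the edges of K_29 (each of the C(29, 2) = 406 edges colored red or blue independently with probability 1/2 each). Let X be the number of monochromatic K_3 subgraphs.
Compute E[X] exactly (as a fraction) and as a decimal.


Let X = Σ_S X_S over the C(29, 3) = 3654 subsets S of size 3, where X_S = 1 if the K_3 on S is monochromatic.
For a fixed S, the K_3 on S has C(3, 2) = 3 edges. P[all 3 edges red] = (1/2)^3, and likewise for blue, so P[monochromatic] = 2·(1/2)^3 = 2^{1 − 3} = 1/4.
By linearity: E[X] = C(29, 3) · 2^{1 − 3} = 3654 · 1/4 = 1827/2.
Numerically: E[X] ≈ 913.50000.

E[X] = C(29,3)·2^(1−C(3,2)) = 1827/2 ≈ 913.50000.


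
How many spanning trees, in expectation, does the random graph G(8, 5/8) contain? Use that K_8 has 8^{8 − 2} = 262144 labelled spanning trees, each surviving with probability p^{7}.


K_8 has 8^{8 − 2} = 262144 labelled spanning trees.
For each such spanning tree H, let X_H = 1 if all 7 edges of H are present in G. Then P[X_H = 1] = p^{7} = (5/8)^{7} = 78125/2097152.
By linearity: E[X] = Σ_H E[X_H] = 262144 · p^{7} = 262144 · 78125/2097152 = 78125/8.
Numerically: E[X] ≈ 9765.62.

E[X] = 262144 · (5/8)^{7} = 78125/8 ≈ 9765.62.


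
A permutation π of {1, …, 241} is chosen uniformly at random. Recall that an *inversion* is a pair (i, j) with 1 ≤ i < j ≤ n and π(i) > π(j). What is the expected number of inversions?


Write X = Σ X_I over the C(241, 2) = 28920 pairs i < j, with X_I the indicator of one inversion.
There are 28920 indicators.
For each fixed pair i < j, the values π(i) and π(j) are two distinct elements of {1, …, 241} in uniformly random order; by symmetry P[π(i) > π(j)] = 1/2.
By linearity: E[X] = 28920 · (1/2) = C(241, 2) · (1/2) = 28920/2 = 14460 ≈ 14460.0000.

E[X] = 14460 = 14460.0000.


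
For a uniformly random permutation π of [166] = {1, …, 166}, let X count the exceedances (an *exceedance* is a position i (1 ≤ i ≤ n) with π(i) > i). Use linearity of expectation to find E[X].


Write X = Σ_{i=1}^{166} X_i, where X_i = 1_{π(i) > i}.
For each fixed i, π(i) is uniform over {1, …, 166} (marginal of a uniform permutation), so P[π(i) > i] = (n − i)/n. Summing: Σ_{i=1}^{166} (n − i)/n = (0 + 1 + … + 165)/166 = 166(166 − 1)/(2·166) = (166 − 1)/2.
Hence E[X] = Σ_{i=1}^{166} (166 − i)/166 = 165/2 ≈ 82.500.

E[X] = 165/2 = 82.500.


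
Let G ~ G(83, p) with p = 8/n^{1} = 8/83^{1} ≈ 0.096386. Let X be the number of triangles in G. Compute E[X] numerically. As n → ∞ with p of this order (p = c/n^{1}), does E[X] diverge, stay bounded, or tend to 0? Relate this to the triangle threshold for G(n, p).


Number of potential triangles: C(83, 3) = 91881.
Each occurs with probability p³ ≈ (0.096386)³ ≈ 8.9543834e-04.
By linearity: E[X] = C(83, 3)·p³ ≈ 91881 · 8.9543834e-04 ≈ 82.27377.
Here α = 1, so p = 8/n is exactly at the triangle threshold p ~ 1/n. Asymptotically E[X] → c³/6 = 8³/6 = 256/3 ≈ 85.33333, a bounded constant. In this regime the triangle count is asymptotically Poisson(c³/6).

E[X] ≈ 82.27377; in regime p = Θ(1/n^{1}) E[X] stays bounded (at the triangle threshold p ~ 1/n).


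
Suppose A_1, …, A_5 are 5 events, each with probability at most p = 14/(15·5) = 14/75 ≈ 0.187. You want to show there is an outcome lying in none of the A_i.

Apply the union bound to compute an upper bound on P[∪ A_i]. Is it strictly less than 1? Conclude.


Union bound: P[∪_{i=1}^{5} A_i] ≤ Σ_i P[A_i] ≤ 5·p = 5·(14/75) = 14/15.
Numerically: 14/15 ≈ 0.933.
Is 14/15 < 1? YES.
Since P[∪ A_i] ≤ 14/15 < 1, the complement has P[∩ A_i^c] ≥ 1 − 14/15 = 1/15 > 0, so some outcome avoids every A_i.

5·p = 14/15 ≈ 0.933; existence CERTIFIED by the union bound.


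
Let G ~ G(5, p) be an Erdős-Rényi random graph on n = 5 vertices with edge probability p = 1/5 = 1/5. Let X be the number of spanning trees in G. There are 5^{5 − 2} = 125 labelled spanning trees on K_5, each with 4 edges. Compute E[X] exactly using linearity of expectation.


K_5 has 5^{5 − 2} = 125 labelled spanning trees.
For each such spanning tree H, let X_H = 1 if all 4 edges of H are present in G. Then P[X_H = 1] = p^{4} = (1/5)^{4} = 1/625.
By linearity: E[X] = Σ_H E[X_H] = 125 · p^{4} = 125 · 1/625 = 1/5.
Numerically: E[X] ≈ 0.2.

E[X] = 125 · (1/5)^{4} = 1/5 ≈ 0.2.


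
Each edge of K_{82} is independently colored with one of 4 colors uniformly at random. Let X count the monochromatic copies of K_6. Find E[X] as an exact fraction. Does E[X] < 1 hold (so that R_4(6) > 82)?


E[X] = C(82, 6) · 4^{1 − 15} = 350161812 · 4^{−14} = 350161812/268435456.
As a reduced fraction: E[X] = 87540453/67108864 ≈ 1.304.
Is E[X] < 1? NO.
Since E[X] ≥ 1, the first-moment bound is inconclusive at n = 82; it does NOT by itself certify R_4(6) > 82.

E[X] = 87540453/67108864 ≈ 1.304; E[X] ≥ 1; first-moment method inconclusive here.


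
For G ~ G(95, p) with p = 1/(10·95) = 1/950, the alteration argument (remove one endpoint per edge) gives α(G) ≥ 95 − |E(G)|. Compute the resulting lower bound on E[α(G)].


E[|E(G)|] = C(95, 2)·p = 4465 · (1/950) = 47/10.
E[α(G)] ≥ n − E[|E(G)|] = 95 − 47/10 = 903/10.
Numerically: ≈ 90.3000.
(This is only a lower bound; the true E[α(G)] may be larger.)

E[α(G)] ≥ 903/10 ≈ 90.3000.


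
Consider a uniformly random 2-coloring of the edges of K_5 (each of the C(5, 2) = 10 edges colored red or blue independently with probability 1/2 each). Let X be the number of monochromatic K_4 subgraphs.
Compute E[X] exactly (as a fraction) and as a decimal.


Let X = Σ_S X_S over the C(5, 4) = 5 subsets S of size 4, where X_S = 1 if the K_4 on S is monochromatic.
For a fixed S, the K_4 on S has C(4, 2) = 6 edges. P[all 6 edges red] = (1/2)^6, and likewise for blue, so P[monochromatic] = 2·(1/2)^6 = 2^{1 − 6} = 1/32.
By linearity: E[X] = C(5, 4) · 2^{1 − 6} = 5 · 1/32 = 5/32.
Numerically: E[X] ≈ 0.15625.

E[X] = C(5,4)·2^(1−C(4,2)) = 5/32 ≈ 0.15625.


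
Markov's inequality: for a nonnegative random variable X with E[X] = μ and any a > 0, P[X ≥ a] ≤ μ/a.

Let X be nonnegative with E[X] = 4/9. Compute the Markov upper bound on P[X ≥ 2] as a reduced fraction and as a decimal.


μ = E[X] = 4/9, a = 2.
Markov: P[X ≥ 2] ≤ μ/a = (4/9)/2 = 2/9.
Numerically: ≈ 0.222222.
(Since a = 2 > μ = 0.444444, the bound 2/9 is < 1 and informative.)

P[X ≥ 2] ≤ 2/9 ≈ 0.222222.


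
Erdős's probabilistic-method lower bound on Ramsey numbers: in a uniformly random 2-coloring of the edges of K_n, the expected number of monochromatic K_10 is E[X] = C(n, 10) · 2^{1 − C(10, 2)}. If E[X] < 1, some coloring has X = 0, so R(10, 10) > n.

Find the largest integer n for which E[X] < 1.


We need C(n, 10) · 2^{1 − 45} < 1, i.e. C(n, 10) < 2^{45 − 1} = 17592186044416.
Check values of n near the boundary:
  n = 97: C(97, 10) = 12576469727536; 12576469727536 < 17592186044416? YES
  n = 98: C(98, 10) = 14005614014756; 14005614014756 < 17592186044416? YES
  n = 99: C(99, 10) = 15579278510796; 15579278510796 < 17592186044416? YES
  n = 100: C(100, 10) = 17310309456440; 17310309456440 < 17592186044416? YES
  n = 101: C(101, 10) = 19212541264840; 19212541264840 < 17592186044416? NO
  n = 102: C(102, 10) = 21300860967540; 21300860967540 < 17592186044416? NO
  n = 103: C(103, 10) = 23591276125340; 23591276125340 < 17592186044416? NO
The largest n with C(n, 10) < 17592186044416 is n = 100 (where E[X] = 2163788682055/2199023255552 ≈ 0.9840). Hence R(10, 10) > 100, i.e. R(10, 10) ≥ 101.

Largest n = 100; hence R(10, 10) > 100.


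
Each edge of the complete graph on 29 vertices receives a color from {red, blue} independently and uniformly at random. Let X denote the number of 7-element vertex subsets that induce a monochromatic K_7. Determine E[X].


Let X = Σ_S X_S over the C(29, 7) = 1560780 subsets S of size 7, where X_S = 1 if the K_7 on S is monochromatic.
For a fixed S, the K_7 on S has C(7, 2) = 21 edges. P[all 21 edges red] = (1/2)^21, and likewise for blue, so P[monochromatic] = 2·(1/2)^21 = 2^{1 − 21} = 1/1048576.
Summing: E[X] = C(29, 7) · 2^{1 − 21} = 1560780 · 1/1048576 = 390195/262144.
Numerically: E[X] ≈ 1.48848.

E[X] = C(29,7)·2^(1−C(7,2)) = 390195/262144 ≈ 1.48848.


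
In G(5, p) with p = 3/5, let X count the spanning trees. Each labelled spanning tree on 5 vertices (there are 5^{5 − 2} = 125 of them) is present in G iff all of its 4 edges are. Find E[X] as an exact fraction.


K_5 has 5^{5 − 2} = 125 labelled spanning trees.
For each such spanning tree H, let X_H = 1 if all 4 edges of H are present in G. Then P[X_H = 1] = p^{4} = (3/5)^{4} = 81/625.
By linearity of expectation: E[X] = Σ_H E[X_H] = 125 · p^{4} = 125 · 81/625 = 81/5.
Numerically: E[X] ≈ 16.2.

E[X] = 125 · (3/5)^{4} = 81/5 ≈ 16.2.


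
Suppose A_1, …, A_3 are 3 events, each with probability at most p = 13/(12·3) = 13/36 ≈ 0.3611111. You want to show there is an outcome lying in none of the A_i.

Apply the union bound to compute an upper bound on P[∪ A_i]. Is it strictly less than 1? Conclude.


Union bound: P[∪_{i=1}^{3} A_i] ≤ Σ_i P[A_i] ≤ 3·p = 3·(13/36) = 13/12.
Numerically: 13/12 ≈ 1.0833333.
Is 13/12 < 1? NO.
Since the bound 13/12 is ≥ 1, the union bound is uninformative here; it does NOT by itself certify existence.

3·p = 13/12 ≈ 1.0833333; existence NOT certified by the union bound.


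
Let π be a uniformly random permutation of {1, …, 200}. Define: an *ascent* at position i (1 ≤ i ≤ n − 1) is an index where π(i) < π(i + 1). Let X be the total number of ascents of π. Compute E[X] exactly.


Write X = Σ X_I over i = 1, …, 199, with X_I the indicator of one ascent.
There are 199 indicators.
For each fixed i, the pair (π(i), π(i+1)) is a uniformly random ordered pair of distinct values from {1, …, 200}; by symmetry P[π(i) < π(i+1)] = 1/2.
By linearity: E[X] = 199 · (1/2) = (200 − 1) · (1/2) = 199/2 ≈ 99.500000.

E[X] = 199/2 = 99.500000.


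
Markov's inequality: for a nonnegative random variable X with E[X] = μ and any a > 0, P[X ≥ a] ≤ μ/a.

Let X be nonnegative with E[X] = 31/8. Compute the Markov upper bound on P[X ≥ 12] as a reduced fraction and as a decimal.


μ = E[X] = 31/8, a = 12.
Markov: P[X ≥ 12] ≤ μ/a = (31/8)/12 = 31/96.
Numerically: ≈ 0.323.
(Since a = 12 > μ = 3.875, the bound 31/96 is < 1 and informative.)

P[X ≥ 12] ≤ 31/96 ≈ 0.323.


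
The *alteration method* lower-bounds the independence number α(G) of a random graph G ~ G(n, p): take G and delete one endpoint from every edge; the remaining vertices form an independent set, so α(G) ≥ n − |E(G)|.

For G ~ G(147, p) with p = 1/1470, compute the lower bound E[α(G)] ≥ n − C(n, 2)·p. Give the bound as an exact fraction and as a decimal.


E[|E(G)|] = C(147, 2)·p = 10731 · (1/1470) = 73/10.
E[α(G)] ≥ n − E[|E(G)|] = 147 − 73/10 = 1397/10.
Numerically: ≈ 139.7000.
(This is only a lower bound; the true E[α(G)] may be larger.)

E[α(G)] ≥ 1397/10 ≈ 139.7000.


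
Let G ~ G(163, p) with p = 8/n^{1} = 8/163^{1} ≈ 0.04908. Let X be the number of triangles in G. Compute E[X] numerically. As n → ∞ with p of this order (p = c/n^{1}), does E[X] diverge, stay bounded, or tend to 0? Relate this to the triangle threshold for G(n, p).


Number of potential triangles: C(163, 3) = 708561.
Each occurs with probability p³ ≈ (0.04908)³ ≈ 1.182244e-04.
By linearity: E[X] = C(163, 3)·p³ ≈ 708561 · 1.182244e-04 ≈ 83.7692.
Here α = 1, so p = 8/n is exactly at the triangle threshold p ~ 1/n. Asymptotically E[X] → c³/6 = 8³/6 = 256/3 ≈ 85.3333, a bounded constant. In this regime the triangle count is asymptotically Poisson(c³/6).

E[X] ≈ 83.7692; in regime p = Θ(1/n^{1}) E[X] stays bounded (at the triangle threshold p ~ 1/n).


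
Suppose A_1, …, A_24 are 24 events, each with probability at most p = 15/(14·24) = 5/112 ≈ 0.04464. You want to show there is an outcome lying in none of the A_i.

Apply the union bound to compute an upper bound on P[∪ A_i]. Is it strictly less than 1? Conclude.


Union bound: P[∪_{i=1}^{24} A_i] ≤ Σ_i P[A_i] ≤ 24·p = 24·(5/112) = 15/14.
Numerically: 15/14 ≈ 1.07143.
Is 15/14 < 1? NO.
Since the bound 15/14 is ≥ 1, the union bound is uninformative here; it does NOT by itself certify existence.

24·p = 15/14 ≈ 1.07143; existence NOT certified by the union bound.


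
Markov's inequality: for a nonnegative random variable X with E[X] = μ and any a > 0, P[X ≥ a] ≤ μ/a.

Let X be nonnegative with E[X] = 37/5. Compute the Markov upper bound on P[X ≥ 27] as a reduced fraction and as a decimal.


μ = E[X] = 37/5, a = 27.
Markov: P[X ≥ 27] ≤ μ/a = (37/5)/27 = 37/135.
Numerically: ≈ 0.274.
(Since a = 27 > μ = 7.400, the bound 37/135 is < 1 and informative.)

P[X ≥ 27] ≤ 37/135 ≈ 0.274.


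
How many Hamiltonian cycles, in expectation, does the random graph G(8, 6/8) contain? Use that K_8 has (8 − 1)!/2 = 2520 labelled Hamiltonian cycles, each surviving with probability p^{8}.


K_8 has (8 − 1)!/2 = 2520 labelled Hamiltonian cycles.
For each such Hamiltonian cycle H, let X_H = 1 if all 8 edges of H are present in G. Then P[X_H = 1] = p^{8} = (3/4)^{8} = 6561/65536.
By linearity of expectation: E[X] = Σ_H E[X_H] = 2520 · p^{8} = 2520 · 6561/65536 = 2066715/8192.
Numerically: E[X] ≈ 252.285.

E[X] = 2520 · (3/4)^{8} = 2066715/8192 ≈ 252.285.


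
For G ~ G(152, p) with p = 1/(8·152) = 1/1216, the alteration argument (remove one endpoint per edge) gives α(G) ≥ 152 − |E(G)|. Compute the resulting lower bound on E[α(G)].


E[|E(G)|] = C(152, 2)·p = 11476 · (1/1216) = 151/16.
E[α(G)] ≥ n − E[|E(G)|] = 152 − 151/16 = 2281/16.
Numerically: ≈ 142.56250.
(This is only a lower bound; the true E[α(G)] may be larger.)

E[α(G)] ≥ 2281/16 ≈ 142.56250.


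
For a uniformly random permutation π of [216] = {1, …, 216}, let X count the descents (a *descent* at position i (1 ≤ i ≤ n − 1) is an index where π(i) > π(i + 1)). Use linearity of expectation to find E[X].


Write X = Σ X_I over i = 1, …, 215, with X_I the indicator of one descent.
There are 215 indicators.
For each fixed i, the pair (π(i), π(i+1)) is a uniformly random ordered pair of distinct values from {1, …, 216}; by symmetry P[π(i) > π(i+1)] = 1/2.
By linearity: E[X] = 215 · (1/2) = (216 − 1) · (1/2) = 215/2 ≈ 107.5000.

E[X] = 215/2 = 107.5000.


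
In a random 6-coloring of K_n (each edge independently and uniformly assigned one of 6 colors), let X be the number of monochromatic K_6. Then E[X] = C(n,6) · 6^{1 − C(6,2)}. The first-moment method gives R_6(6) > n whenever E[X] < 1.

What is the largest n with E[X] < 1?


We need C(n, 6) · 6^{1 − 15} < 1, i.e. C(n, 6) < 6^{15 − 1} = 78364164096.
Check values of n near the boundary:
  n = 196: C(196, 6) = 72887293024; 72887293024 < 78364164096? YES
  n = 197: C(197, 6) = 75176946208; 75176946208 < 78364164096? YES
  n = 198: C(198, 6) = 77526225777; 77526225777 < 78364164096? YES
  n = 199: C(199, 6) = 79936367511; 79936367511 < 78364164096? NO
The largest n with C(n, 6) < 78364164096 is n = 198 (where E[X] = 25842075259/26121388032 ≈ 0.9893071). Hence R_6(6) > 198, i.e. R_6(6) ≥ 199.

Largest n = 198; hence R_6(6) > 198.


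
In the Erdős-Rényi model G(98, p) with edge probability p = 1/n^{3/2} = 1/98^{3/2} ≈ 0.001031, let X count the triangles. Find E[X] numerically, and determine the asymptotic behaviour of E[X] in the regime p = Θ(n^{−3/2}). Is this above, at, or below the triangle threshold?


Number of potential triangles: C(98, 3) = 152096.
Each occurs with probability p³ ≈ (0.001031)³ ≈ 1.095173e-09.
By linearity: E[X] = C(98, 3)·p³ ≈ 152096 · 1.095173e-09 ≈ 0.0002.
Since α = 3/2 > 1, p = c/n^{3/2} = o(1/n) is below the triangle threshold p ~ 1/n. Asymptotically E[X] ~ (c³/6)·n^{3(1−α)} = (1³/6)·n^{-1.5} → 0, so by Markov's inequality G has no triangles w.h.p.

E[X] ≈ 0.0002; in regime p = Θ(1/n^{3/2}) E[X] tends to 0 (below the triangle threshold p ~ 1/n).


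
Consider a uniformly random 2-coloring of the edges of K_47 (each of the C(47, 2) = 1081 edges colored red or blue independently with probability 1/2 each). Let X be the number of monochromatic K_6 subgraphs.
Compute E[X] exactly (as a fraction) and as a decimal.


Let X = Σ_S X_S over the C(47, 6) = 10737573 subsets S of size 6, where X_S = 1 if the K_6 on S is monochromatic.
For a fixed S, the K_6 on S has C(6, 2) = 15 edges. P[all 15 edges red] = (1/2)^15, and likewise for blue, so P[monochromatic] = 2·(1/2)^15 = 2^{1 − 15} = 1/16384.
By linearity of expectation: E[X] = C(47, 6) · 2^{1 − 15} = 10737573 · 1/16384 = 10737573/16384.
Numerically: E[X] ≈ 655.369446.

E[X] = C(47,6)·2^(1−C(6,2)) = 10737573/16384 ≈ 655.369446.


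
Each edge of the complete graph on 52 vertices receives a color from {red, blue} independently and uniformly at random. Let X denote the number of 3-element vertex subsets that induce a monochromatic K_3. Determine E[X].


Let X = Σ_S X_S over the C(52, 3) = 22100 subsets S of size 3, where X_S = 1 if the K_3 on S is monochromatic.
For a fixed S, the K_3 on S has C(3, 2) = 3 edges. P[all 3 edges red] = (1/2)^3, and likewise for blue, so P[monochromatic] = 2·(1/2)^3 = 2^{1 − 3} = 1/4.
By linearity: E[X] = C(52, 3) · 2^{1 − 3} = 22100 · 1/4 = 5525.
Numerically: E[X] ≈ 5525.000000.

E[X] = C(52,3)·2^(1−C(3,2)) = 5525 ≈ 5525.000000.


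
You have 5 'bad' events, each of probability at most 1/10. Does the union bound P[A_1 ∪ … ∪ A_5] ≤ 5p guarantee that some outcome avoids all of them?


Union bound: P[∪_{i=1}^{5} A_i] ≤ Σ_i P[A_i] ≤ 5·p = 5·(1/10) = 1/2.
Numerically: 1/2 ≈ 0.5000000.
Is 1/2 < 1? YES.
Since P[∪ A_i] ≤ 1/2 < 1, the complement has P[∩ A_i^c] ≥ 1 − 1/2 = 1/2 > 0, so some outcome avoids every A_i.

5·p = 1/2 ≈ 0.5000000; existence CERTIFIED by the union bound.


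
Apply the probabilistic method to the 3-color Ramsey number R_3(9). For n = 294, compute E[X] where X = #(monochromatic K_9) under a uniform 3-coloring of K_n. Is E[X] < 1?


E[X] = C(294, 9) · 3^{1 − 36} = 39963546001186808 · 3^{−35} = 39963546001186808/50031545098999707.
As a reduced fraction: E[X] = 39963546001186808/50031545098999707 ≈ 0.798767.
Is E[X] < 1? YES.
Since E[X] < 1, there exists a 3-coloring of K_{294} with no monochromatic K_9; hence R_3(9) > 294.

E[X] = 39963546001186808/50031545098999707 ≈ 0.798767; E[X] < 1, so R_3(9) > 294.


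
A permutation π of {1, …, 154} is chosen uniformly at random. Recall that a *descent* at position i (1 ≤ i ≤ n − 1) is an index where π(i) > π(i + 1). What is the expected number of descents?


Write X = Σ X_I over i = 1, …, 153, with X_I the indicator of one descent.
There are 153 indicators.
For each fixed i, the pair (π(i), π(i+1)) is a uniformly random ordered pair of distinct values from {1, …, 154}; by symmetry P[π(i) > π(i+1)] = 1/2.
By linearity: E[X] = 153 · (1/2) = (154 − 1) · (1/2) = 153/2 ≈ 76.500000.

E[X] = 153/2 = 76.500000.


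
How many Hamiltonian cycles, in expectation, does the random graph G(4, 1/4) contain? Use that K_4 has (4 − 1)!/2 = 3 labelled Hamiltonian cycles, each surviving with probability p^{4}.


K_4 has (4 − 1)!/2 = 3 labelled Hamiltonian cycles.
For each such Hamiltonian cycle H, let X_H = 1 if all 4 edges of H are present in G. Then P[X_H = 1] = p^{4} = (1/4)^{4} = 1/256.
Summing the indicators: E[X] = Σ_H E[X_H] = 3 · p^{4} = 3 · 1/256 = 3/256.
Numerically: E[X] ≈ 0.0117188.

E[X] = 3 · (1/4)^{4} = 3/256 ≈ 0.0117188.


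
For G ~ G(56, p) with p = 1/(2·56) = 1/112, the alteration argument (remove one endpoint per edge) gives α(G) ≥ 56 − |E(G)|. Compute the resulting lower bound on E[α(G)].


E[|E(G)|] = C(56, 2)·p = 1540 · (1/112) = 55/4.
E[α(G)] ≥ n − E[|E(G)|] = 56 − 55/4 = 169/4.
Numerically: ≈ 42.2500.
(This is only a lower bound; the true E[α(G)] may be larger.)

E[α(G)] ≥ 169/4 ≈ 42.2500.


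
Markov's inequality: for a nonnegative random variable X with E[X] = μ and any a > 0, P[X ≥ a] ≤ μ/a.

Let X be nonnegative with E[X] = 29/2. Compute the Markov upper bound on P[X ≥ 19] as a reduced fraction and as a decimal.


μ = E[X] = 29/2, a = 19.
Markov: P[X ≥ 19] ≤ μ/a = (29/2)/19 = 29/38.
Numerically: ≈ 0.7632.
(Since a = 19 > μ = 14.5000, the bound 29/38 is < 1 and informative.)

P[X ≥ 19] ≤ 29/38 ≈ 0.7632.


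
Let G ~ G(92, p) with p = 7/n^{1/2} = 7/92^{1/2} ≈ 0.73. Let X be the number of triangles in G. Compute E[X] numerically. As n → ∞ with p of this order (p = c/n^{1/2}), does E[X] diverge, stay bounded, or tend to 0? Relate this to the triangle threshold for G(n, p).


Number of potential triangles: C(92, 3) = 125580.
Each occurs with probability p³ ≈ (0.73)³ ≈ 3.88698e-01.
By linearity: E[X] = C(92, 3)·p³ ≈ 125580 · 3.88698e-01 ≈ 48812.703.
Since α = 1/2 < 1, p = c/n^{1/2} ≫ 1/n is above the triangle threshold p ~ 1/n. Asymptotically E[X] ~ (c³/6)·n^{3(1−α)} = (7³/6)·n^{1.5} → ∞; triangles are abundant w.h.p.

E[X] ≈ 48812.703; in regime p = Θ(1/n^{1/2}) E[X] diverges (above the triangle threshold p ~ 1/n).


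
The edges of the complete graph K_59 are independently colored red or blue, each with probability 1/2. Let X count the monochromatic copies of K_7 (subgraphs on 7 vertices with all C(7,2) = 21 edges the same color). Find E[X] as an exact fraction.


Let X = Σ_S X_S over the C(59, 7) = 341149446 subsets S of size 7, where X_S = 1 if the K_7 on S is monochromatic.
For a fixed S, the K_7 on S has C(7, 2) = 21 edges. P[all 21 edges red] = (1/2)^21, and likewise for blue, so P[monochromatic] = 2·(1/2)^21 = 2^{1 − 21} = 1/1048576.
By linearity of expectation: E[X] = C(59, 7) · 2^{1 − 21} = 341149446 · 1/1048576 = 170574723/524288.
Numerically: E[X] ≈ 325.3455.

E[X] = C(59,7)·2^(1−C(7,2)) = 170574723/524288 ≈ 325.3455.


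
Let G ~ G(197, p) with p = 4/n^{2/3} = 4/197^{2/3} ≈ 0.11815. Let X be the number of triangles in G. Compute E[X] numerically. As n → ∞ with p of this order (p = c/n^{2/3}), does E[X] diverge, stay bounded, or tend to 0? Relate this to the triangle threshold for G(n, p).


Number of potential triangles: C(197, 3) = 1254890.
Each occurs with probability p³ ≈ (0.11815)³ ≈ 1.6491020e-03.
By linearity: E[X] = C(197, 3)·p³ ≈ 1254890 · 1.6491020e-03 ≈ 2069.44162.
Since α = 2/3 < 1, p = c/n^{2/3} ≫ 1/n is above the triangle threshold p ~ 1/n. Asymptotically E[X] ~ (c³/6)·n^{3(1−α)} = (4³/6)·n^{1} → ∞; triangles are abundant w.h.p.

E[X] ≈ 2069.44162; in regime p = Θ(1/n^{2/3}) E[X] diverges (above the triangle threshold p ~ 1/n).
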